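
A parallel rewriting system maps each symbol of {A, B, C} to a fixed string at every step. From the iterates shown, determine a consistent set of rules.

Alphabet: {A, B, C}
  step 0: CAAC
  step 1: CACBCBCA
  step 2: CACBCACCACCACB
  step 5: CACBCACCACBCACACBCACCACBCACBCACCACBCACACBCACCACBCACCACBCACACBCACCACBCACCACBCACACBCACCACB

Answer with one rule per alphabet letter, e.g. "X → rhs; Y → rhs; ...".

A->CB, B->C, C->CA

  step 1 ⇒ step 2: CACBCBCA ⇒ CA·CB·CA·C·CA·C·CA·CB
    A ↦ CB
    B ↦ C
    C ↦ CA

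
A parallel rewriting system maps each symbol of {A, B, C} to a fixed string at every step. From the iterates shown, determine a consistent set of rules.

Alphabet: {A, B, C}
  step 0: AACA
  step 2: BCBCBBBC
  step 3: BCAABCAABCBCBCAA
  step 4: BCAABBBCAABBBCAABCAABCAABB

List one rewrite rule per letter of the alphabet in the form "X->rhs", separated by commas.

A->B, B->BC, C->AA

  step 3 ⇒ step 4: BCAABCAABCBCBCAA ⇒ BC·AA·B·B·BC·AA·B·B·BC·AA·BC·AA·BC·AA·B·B
    A ↦ B
    B ↦ BC
    C ↦ AA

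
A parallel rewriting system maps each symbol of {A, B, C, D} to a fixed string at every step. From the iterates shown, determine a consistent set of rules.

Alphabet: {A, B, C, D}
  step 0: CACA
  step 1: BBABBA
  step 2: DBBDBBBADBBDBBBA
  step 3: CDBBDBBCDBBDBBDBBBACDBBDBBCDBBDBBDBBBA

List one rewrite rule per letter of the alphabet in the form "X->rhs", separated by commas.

  step 2 ⇒ step 3: DBBDBBBADBBDBBBA ⇒ C·DBB·DBB·C·DBB·DBB·DBB·BA·C·DBB·DBB·C·DBB·DBB·DBB·BA
    A ↦ BA
    B ↦ DBB
    D ↦ C
  step 0 ⇒ step 1: CACA ⇒ B·BA·B·BA
    C ↦ B

A->BA, B->DBB, C->B, D->C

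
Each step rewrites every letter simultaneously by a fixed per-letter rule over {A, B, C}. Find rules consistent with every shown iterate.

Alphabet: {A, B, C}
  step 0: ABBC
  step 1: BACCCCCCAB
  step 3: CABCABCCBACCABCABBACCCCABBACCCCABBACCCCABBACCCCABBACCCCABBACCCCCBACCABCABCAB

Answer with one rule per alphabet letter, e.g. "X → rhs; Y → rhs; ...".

  step 0 ⇒ step 1: ABBC ⇒ BAC·CC·CC·CAB
    A ↦ BAC
    B ↦ CC
    C ↦ CAB

A->BAC, B->CC, C->CAB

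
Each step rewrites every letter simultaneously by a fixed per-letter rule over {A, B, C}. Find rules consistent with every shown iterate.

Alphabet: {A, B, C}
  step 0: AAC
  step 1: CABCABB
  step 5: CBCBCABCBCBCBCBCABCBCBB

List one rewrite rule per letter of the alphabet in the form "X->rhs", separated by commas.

A->CAB, B->C, C->B

  step 0 ⇒ step 1: AAC ⇒ CAB·CAB·B
    A ↦ CAB
    C ↦ B
    B ↦ C  (constrained at step 1)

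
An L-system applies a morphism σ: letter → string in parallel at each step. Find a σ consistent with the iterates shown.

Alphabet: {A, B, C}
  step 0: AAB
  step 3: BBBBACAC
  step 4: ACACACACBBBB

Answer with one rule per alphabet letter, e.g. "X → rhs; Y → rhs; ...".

  step 3 ⇒ step 4: BBBBACAC ⇒ AC·AC·AC·AC·B·B·B·B
    A ↦ B
    B ↦ AC
    C ↦ B

A->B, B->AC, C->B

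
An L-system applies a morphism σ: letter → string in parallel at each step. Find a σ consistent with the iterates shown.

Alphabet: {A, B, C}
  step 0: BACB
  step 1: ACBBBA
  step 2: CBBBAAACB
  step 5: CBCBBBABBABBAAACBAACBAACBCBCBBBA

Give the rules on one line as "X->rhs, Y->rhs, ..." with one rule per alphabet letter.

A->CB, B->A, C->BB

  step 1 ⇒ step 2: ACBBBA ⇒ CB·BB·A·A·A·CB
    A ↦ CB
    B ↦ A
    C ↦ BB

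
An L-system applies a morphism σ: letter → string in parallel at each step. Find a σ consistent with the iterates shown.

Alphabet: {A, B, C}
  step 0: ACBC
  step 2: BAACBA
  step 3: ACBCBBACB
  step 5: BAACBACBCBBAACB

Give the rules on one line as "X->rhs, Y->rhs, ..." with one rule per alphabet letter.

  step 2 ⇒ step 3: BAACBA ⇒ A·CB·CB·B·A·CB
    A ↦ CB
    B ↦ A
    C ↦ B

A->CB, B->A, C->B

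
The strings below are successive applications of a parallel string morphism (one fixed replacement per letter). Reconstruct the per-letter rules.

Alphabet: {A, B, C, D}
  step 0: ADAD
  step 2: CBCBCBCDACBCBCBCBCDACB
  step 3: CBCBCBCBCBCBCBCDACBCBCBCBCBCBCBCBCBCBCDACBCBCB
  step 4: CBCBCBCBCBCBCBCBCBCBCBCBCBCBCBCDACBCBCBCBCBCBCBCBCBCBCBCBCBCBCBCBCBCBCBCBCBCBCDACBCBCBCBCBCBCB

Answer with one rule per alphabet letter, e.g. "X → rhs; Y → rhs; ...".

A->CB, B->CB, C->CB, D->CDA

  step 3 ⇒ step 4: CBCBCBCBCBCBCBCDACBCBCBCBCBCBCBCBCBCBCDACBCBCB ⇒ CB·CB·CB·CB·CB·CB·CB·CB·CB·CB·CB·CB·CB·CB·CB·CDA·CB·CB·CB·CB·CB·CB·CB·CB·CB·CB·CB·CB·CB·CB·CB·CB·CB·CB·CB·CB·CB·CB·CDA·CB·CB·CB·CB·CB·CB·CB
    A ↦ CB
    B ↦ CB
    C ↦ CB
    D ↦ CDA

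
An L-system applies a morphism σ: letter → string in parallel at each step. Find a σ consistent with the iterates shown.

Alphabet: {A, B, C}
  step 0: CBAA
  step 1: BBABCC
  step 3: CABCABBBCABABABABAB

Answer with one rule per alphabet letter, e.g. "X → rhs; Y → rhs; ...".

A->C, B->AB, C->BB

  step 0 ⇒ step 1: CBAA ⇒ BB·AB·C·C
    A ↦ C
    B ↦ AB
    C ↦ BB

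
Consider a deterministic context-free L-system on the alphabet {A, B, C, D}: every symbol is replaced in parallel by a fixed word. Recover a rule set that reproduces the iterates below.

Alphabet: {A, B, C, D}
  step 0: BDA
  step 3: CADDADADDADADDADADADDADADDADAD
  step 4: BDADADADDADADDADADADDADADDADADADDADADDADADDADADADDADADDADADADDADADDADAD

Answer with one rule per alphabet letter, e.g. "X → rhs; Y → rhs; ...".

A->DAD, B->C, C->B, D->AD

  step 3 ⇒ step 4: CADDADADDADADDADADADDADADDADAD ⇒ B·DAD·AD·AD·DAD·AD·DAD·AD·AD·DAD·AD·DAD·AD·AD·DAD·AD·DAD·AD·DAD·AD·AD·DAD·AD·DAD·AD·AD·DAD·AD·DAD·AD
    A ↦ DAD
    C ↦ B
    D ↦ AD
    B ↦ C  (constrained at step 0)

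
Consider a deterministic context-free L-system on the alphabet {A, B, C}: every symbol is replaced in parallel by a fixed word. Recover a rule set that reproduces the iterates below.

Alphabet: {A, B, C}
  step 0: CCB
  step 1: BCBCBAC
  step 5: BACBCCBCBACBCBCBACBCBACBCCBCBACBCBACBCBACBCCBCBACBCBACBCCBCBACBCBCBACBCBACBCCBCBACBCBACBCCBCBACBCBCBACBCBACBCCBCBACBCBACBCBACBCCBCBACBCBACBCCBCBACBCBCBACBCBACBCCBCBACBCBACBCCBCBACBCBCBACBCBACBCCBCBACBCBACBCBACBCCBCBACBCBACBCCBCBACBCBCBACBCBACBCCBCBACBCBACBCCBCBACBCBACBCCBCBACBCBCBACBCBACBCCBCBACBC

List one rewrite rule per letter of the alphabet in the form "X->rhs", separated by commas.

  step 0 ⇒ step 1: CCB ⇒ BC·BC·BAC
    B ↦ BAC
    C ↦ BC
    A ↦ BCC  (constrained at step 1)

A->BCC, B->BAC, C->BC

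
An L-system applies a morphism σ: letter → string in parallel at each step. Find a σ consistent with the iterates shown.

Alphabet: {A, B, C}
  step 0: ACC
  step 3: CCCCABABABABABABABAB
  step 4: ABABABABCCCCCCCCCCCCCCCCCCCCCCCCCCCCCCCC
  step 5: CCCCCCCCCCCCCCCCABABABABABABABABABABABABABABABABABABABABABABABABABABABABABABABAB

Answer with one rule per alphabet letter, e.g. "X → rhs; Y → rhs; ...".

  step 4 ⇒ step 5: ABABABABCCCCCCCCCCCCCCCCCCCCCCCCCCCCCCCC ⇒ C·CCC·C·CCC·C·CCC·C·CCC·AB·AB·AB·AB·AB·AB·AB·AB·AB·AB·AB·AB·AB·AB·AB·AB·AB·AB·AB·AB·AB·AB·AB·AB·AB·AB·AB·AB·AB·AB·AB·AB
    A ↦ C
    B ↦ CCC
    C ↦ AB

A->C, B->CCC, C->AB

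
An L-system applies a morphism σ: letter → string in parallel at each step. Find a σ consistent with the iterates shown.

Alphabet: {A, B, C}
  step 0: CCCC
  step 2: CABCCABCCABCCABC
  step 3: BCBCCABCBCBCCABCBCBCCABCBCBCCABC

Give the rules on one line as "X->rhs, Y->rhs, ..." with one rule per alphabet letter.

A->BC, B->CA, C->BC

  step 2 ⇒ step 3: CABCCABCCABCCABC ⇒ BC·BC·CA·BC·BC·BC·CA·BC·BC·BC·CA·BC·BC·BC·CA·BC
    A ↦ BC
    B ↦ CA
    C ↦ BC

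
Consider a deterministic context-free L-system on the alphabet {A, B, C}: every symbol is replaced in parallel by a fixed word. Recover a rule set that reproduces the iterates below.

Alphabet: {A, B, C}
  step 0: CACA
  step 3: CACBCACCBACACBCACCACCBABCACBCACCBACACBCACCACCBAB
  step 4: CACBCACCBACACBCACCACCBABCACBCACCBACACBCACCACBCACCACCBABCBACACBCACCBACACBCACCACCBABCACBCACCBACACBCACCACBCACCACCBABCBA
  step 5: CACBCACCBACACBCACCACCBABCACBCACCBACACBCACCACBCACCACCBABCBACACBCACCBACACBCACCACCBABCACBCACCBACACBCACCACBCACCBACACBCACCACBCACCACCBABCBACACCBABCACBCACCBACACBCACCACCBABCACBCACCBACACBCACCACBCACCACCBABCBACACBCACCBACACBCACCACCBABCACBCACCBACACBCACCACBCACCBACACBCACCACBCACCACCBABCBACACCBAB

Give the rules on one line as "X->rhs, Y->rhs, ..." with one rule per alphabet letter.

A->B, B->CBA, C->CAC

  step 4 ⇒ step 5: CACBCACCBACACBCACCACCBABCACBCACCBACACBCACCACBCACCACCBABCBACACBCACCBACACBCACCACCBABCACBCACCBACACBCACCACBCACCACCBABCBA ⇒ CAC·B·CAC·CBA·CAC·B·CAC·CAC·CBA·B·CAC·B·CAC·CBA·CAC·B·CAC·CAC·B·CAC·CAC·CBA·B·CBA·CAC·B·CAC·CBA·CAC·B·CAC·CAC·CBA·B·CAC·B·CAC·CBA·CAC·B·CAC·CAC·B·CAC·CBA·CAC·B·CAC·CAC·B·CAC·CAC·CBA·B·CBA·CAC·CBA·B·CAC·B·CAC·CBA·CAC·B·CAC·CAC·CBA·B·CAC·B·CAC·CBA·CAC·B·CAC·CAC·B·CAC·CAC·CBA·B·CBA·CAC·B·CAC·CBA·CAC·B·CAC·CAC·CBA·B·CAC·B·CAC·CBA·CAC·B·CAC·CAC·B·CAC·CBA·CAC·B·CAC·CAC·B·CAC·CAC·CBA·B·CBA·CAC·CBA·B
    A ↦ B
    B ↦ CBA
    C ↦ CAC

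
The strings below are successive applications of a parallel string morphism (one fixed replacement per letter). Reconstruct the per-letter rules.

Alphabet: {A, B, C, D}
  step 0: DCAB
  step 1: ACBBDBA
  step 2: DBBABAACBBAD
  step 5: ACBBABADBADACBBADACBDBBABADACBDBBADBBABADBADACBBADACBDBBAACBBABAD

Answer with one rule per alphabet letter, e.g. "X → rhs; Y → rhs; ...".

  step 1 ⇒ step 2: ACBBDBA ⇒ D·B·BA·BA·ACB·BA·D
    A ↦ D
    B ↦ BA
    C ↦ B
    D ↦ ACB

A->D, B->BA, C->B, D->ACB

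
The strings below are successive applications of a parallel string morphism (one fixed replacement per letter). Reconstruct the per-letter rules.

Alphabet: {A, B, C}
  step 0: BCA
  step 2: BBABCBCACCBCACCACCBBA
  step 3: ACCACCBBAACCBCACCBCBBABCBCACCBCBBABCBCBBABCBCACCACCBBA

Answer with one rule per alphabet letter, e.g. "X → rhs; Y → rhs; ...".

A->BBA, B->ACC, C->BC

  step 2 ⇒ step 3: BBABCBCACCBCACCACCBBA ⇒ ACC·ACC·BBA·ACC·BC·ACC·BC·BBA·BC·BC·ACC·BC·BBA·BC·BC·BBA·BC·BC·ACC·ACC·BBA
    A ↦ BBA
    B ↦ ACC
    C ↦ BC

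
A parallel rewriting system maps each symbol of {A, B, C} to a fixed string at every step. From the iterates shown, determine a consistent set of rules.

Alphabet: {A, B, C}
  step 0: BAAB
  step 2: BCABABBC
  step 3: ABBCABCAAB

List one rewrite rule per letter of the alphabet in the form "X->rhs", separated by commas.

  step 2 ⇒ step 3: BCABABBC ⇒ A·B·BC·A·BC·A·A·B
    A ↦ BC
    B ↦ A
    C ↦ B

A->BC, B->A, C->B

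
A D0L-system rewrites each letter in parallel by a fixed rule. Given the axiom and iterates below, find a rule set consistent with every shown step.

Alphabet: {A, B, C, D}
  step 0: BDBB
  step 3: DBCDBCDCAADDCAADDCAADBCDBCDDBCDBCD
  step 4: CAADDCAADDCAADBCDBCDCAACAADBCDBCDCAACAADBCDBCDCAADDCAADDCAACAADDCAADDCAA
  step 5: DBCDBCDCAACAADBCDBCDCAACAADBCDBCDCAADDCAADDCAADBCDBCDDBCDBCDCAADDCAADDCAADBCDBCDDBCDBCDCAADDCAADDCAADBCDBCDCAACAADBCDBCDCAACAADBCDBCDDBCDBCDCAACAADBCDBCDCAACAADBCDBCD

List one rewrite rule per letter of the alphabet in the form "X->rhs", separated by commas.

A->BCD, B->D, C->D, D->CAA

  step 4 ⇒ step 5: CAADDCAADDCAADBCDBCDCAACAADBCDBCDCAACAADBCDBCDCAADDCAADDCAACAADDCAADDCAA ⇒ D·BCD·BCD·CAA·CAA·D·BCD·BCD·CAA·CAA·D·BCD·BCD·CAA·D·D·CAA·D·D·CAA·D·BCD·BCD·D·BCD·BCD·CAA·D·D·CAA·D·D·CAA·D·BCD·BCD·D·BCD·BCD·CAA·D·D·CAA·D·D·CAA·D·BCD·BCD·CAA·CAA·D·BCD·BCD·CAA·CAA·D·BCD·BCD·D·BCD·BCD·CAA·CAA·D·BCD·BCD·CAA·CAA·D·BCD·BCD
    A ↦ BCD
    B ↦ D
    C ↦ D
    D ↦ CAA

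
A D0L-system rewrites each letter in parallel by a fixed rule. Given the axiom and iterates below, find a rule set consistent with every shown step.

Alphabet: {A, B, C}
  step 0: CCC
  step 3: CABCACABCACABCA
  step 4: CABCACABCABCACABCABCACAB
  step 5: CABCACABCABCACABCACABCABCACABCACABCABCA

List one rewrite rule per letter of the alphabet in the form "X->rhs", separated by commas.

A->B, B->CA, C->CA

  step 4 ⇒ step 5: CABCACABCABCACABCABCACAB ⇒ CA·B·CA·CA·B·CA·B·CA·CA·B·CA·CA·B·CA·B·CA·CA·B·CA·CA·B·CA·B·CA
    A ↦ B
    B ↦ CA
    C ↦ CA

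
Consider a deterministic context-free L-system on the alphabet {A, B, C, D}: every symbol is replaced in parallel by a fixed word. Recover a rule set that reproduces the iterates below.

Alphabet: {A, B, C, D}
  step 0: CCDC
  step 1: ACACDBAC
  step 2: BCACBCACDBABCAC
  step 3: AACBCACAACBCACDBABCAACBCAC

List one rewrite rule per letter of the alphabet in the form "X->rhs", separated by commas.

A->BC, B->A, C->AC, D->DB

  step 2 ⇒ step 3: BCACBCACDBABCAC ⇒ A·AC·BC·AC·A·AC·BC·AC·DB·A·BC·A·AC·BC·AC
    A ↦ BC
    B ↦ A
    C ↦ AC
    D ↦ DB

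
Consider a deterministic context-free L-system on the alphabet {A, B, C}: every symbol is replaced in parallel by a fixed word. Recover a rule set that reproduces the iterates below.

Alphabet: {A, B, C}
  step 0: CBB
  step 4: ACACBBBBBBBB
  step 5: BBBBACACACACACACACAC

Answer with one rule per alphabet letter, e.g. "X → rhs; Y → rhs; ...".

A->B, B->AC, C->B

  step 4 ⇒ step 5: ACACBBBBBBBB ⇒ B·B·B·B·AC·AC·AC·AC·AC·AC·AC·AC
    A ↦ B
    B ↦ AC
    C ↦ B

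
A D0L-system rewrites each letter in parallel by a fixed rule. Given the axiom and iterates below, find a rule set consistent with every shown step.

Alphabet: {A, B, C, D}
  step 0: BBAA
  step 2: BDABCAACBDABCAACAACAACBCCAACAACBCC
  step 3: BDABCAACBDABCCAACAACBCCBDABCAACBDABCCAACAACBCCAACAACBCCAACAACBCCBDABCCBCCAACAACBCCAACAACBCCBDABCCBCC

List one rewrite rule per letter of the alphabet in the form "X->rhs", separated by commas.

A->AAC, B->BDA, C->BCC, D->BC

  step 2 ⇒ step 3: BDABCAACBDABCAACAACAACBCCAACAACBCC ⇒ BDA·BC·AAC·BDA·BCC·AAC·AAC·BCC·BDA·BC·AAC·BDA·BCC·AAC·AAC·BCC·AAC·AAC·BCC·AAC·AAC·BCC·BDA·BCC·BCC·AAC·AAC·BCC·AAC·AAC·BCC·BDA·BCC·BCC
    A ↦ AAC
    B ↦ BDA
    C ↦ BCC
    D ↦ BC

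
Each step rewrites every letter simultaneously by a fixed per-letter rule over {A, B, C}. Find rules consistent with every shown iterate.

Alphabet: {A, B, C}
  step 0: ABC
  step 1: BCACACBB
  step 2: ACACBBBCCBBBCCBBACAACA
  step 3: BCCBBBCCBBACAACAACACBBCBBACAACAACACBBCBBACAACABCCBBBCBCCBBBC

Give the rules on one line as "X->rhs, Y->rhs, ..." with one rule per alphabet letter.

A->BC, B->ACA, C->CBB

  step 2 ⇒ step 3: ACACBBBCCBBBCCBBACAACA ⇒ BC·CBB·BC·CBB·ACA·ACA·ACA·CBB·CBB·ACA·ACA·ACA·CBB·CBB·ACA·ACA·BC·CBB·BC·BC·CBB·BC
    A ↦ BC
    B ↦ ACA
    C ↦ CBB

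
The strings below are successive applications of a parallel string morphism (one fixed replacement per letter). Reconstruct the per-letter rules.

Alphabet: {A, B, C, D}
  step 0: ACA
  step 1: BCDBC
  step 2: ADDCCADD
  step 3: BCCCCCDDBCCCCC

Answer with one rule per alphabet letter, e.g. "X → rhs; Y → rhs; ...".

A->BC, B->AD, C->D, D->CC

  step 2 ⇒ step 3: ADDCCADD ⇒ BC·CC·CC·D·D·BC·CC·CC
    A ↦ BC
    C ↦ D
    D ↦ CC
  step 1 ⇒ step 2: BCDBC ⇒ AD·D·CC·AD·D
    B ↦ AD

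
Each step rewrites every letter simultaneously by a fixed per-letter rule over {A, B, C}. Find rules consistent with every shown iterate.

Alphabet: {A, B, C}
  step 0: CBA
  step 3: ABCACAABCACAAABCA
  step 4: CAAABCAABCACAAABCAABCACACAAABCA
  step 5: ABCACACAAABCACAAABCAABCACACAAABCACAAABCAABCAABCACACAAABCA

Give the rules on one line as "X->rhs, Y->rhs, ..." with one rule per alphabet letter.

A->CA, B->A, C->AB

  step 4 ⇒ step 5: CAAABCAABCACAAABCAABCACACAAABCA ⇒ AB·CA·CA·CA·A·AB·CA·CA·A·AB·CA·AB·CA·CA·CA·A·AB·CA·CA·A·AB·CA·AB·CA·AB·CA·CA·CA·A·AB·CA
    A ↦ CA
    B ↦ A
    C ↦ AB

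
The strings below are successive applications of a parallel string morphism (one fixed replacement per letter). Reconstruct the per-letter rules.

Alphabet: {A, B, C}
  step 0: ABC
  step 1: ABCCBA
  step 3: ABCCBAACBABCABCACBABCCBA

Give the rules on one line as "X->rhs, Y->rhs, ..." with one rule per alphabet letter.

  step 0 ⇒ step 1: ABC ⇒ ABC·CB·A
    A ↦ ABC
    B ↦ CB
    C ↦ A

A->ABC, B->CB, C->A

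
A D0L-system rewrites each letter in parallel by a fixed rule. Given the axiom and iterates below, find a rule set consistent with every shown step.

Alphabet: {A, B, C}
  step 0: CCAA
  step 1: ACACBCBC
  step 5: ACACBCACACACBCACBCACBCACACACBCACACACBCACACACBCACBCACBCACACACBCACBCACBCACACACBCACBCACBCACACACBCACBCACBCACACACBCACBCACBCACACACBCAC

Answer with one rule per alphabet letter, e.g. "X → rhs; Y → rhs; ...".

  step 0 ⇒ step 1: CCAA ⇒ AC·AC·BC·BC
    A ↦ BC
    C ↦ AC
    B ↦ AC  (constrained at step 1)

A->BC, B->AC, C->AC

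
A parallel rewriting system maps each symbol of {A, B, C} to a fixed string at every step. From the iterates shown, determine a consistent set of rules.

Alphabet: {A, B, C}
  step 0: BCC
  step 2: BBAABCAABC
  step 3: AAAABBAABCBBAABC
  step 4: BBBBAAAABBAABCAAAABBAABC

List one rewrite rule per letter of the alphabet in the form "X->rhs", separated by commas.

  step 3 ⇒ step 4: AAAABBAABCBBAABC ⇒ B·B·B·B·AA·AA·B·B·AA·BC·AA·AA·B·B·AA·BC
    A ↦ B
    B ↦ AA
    C ↦ BC

A->B, B->AA, C->BC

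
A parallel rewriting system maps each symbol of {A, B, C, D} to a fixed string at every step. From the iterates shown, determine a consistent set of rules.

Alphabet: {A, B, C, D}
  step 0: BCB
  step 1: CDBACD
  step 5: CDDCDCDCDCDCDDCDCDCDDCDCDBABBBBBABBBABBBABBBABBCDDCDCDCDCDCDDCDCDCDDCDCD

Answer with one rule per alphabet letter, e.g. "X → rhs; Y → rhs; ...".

A->D, B->CD, C->BA, D->BB

  step 0 ⇒ step 1: BCB ⇒ CD·BA·CD
    B ↦ CD
    C ↦ BA
    A ↦ D  (constrained at step 1)
    D ↦ BB  (constrained at step 1)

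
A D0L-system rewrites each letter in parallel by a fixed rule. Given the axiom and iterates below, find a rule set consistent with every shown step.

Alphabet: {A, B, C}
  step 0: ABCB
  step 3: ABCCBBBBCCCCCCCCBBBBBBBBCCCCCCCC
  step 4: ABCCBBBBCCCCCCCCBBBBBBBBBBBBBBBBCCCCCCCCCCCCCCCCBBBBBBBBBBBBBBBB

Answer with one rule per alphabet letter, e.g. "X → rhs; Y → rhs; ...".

  step 3 ⇒ step 4: ABCCBBBBCCCCCCCCBBBBBBBBCCCCCCCC ⇒ AB·CC·BB·BB·CC·CC·CC·CC·BB·BB·BB·BB·BB·BB·BB·BB·CC·CC·CC·CC·CC·CC·CC·CC·BB·BB·BB·BB·BB·BB·BB·BB
    A ↦ AB
    B ↦ CC
    C ↦ BB

A->AB, B->CC, C->BB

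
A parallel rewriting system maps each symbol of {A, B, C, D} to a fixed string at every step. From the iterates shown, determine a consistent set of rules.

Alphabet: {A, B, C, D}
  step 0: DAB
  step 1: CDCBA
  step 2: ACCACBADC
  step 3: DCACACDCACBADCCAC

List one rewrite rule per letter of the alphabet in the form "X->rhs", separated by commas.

  step 2 ⇒ step 3: ACCACBADC ⇒ DC·AC·AC·DC·AC·BA·DC·C·AC
    A ↦ DC
    B ↦ BA
    C ↦ AC
    D ↦ C

A->DC, B->BA, C->AC, D->C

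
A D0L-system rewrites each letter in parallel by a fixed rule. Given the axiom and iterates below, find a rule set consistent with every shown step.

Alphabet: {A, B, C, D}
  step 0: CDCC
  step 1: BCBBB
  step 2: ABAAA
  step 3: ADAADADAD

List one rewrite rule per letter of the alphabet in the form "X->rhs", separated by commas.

  step 2 ⇒ step 3: ABAAA ⇒ AD·A·AD·AD·AD
    A ↦ AD
    B ↦ A
  step 0 ⇒ step 1: CDCC ⇒ B·CB·B·B
    C ↦ B
  step 0 ⇒ step 1: CDCC ⇒ B·CB·B·B
    D ↦ CB

A->AD, B->A, C->B, D->CB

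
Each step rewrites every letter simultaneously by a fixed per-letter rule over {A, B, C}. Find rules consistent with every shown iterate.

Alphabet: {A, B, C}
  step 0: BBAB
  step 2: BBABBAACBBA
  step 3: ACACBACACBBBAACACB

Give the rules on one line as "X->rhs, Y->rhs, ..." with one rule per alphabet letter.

  step 2 ⇒ step 3: BBABBAACBBA ⇒ AC·AC·B·AC·AC·B·B·BA·AC·AC·B
    A ↦ B
    B ↦ AC
    C ↦ BA

A->B, B->AC, C->BA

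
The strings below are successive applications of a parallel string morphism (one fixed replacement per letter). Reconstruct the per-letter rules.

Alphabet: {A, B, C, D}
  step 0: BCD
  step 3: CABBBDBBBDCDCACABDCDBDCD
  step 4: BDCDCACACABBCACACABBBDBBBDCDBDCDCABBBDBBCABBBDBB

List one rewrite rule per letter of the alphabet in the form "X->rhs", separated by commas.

  step 3 ⇒ step 4: CABBBDBBBDCDCACABDCDBDCD ⇒ BD·CD·CA·CA·CA·BB·CA·CA·CA·BB·BD·BB·BD·CD·BD·CD·CA·BB·BD·BB·CA·BB·BD·BB
    A ↦ CD
    B ↦ CA
    C ↦ BD
    D ↦ BB

A->CD, B->CA, C->BD, D->BB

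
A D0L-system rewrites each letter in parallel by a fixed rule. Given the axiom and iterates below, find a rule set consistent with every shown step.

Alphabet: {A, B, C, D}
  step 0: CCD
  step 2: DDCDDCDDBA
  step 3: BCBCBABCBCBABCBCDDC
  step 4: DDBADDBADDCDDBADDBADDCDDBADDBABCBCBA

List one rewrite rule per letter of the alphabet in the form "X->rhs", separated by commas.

  step 3 ⇒ step 4: BCBCBABCBCBABCBCDDC ⇒ DD·BA·DD·BA·DD·C·DD·BA·DD·BA·DD·C·DD·BA·DD·BA·BC·BC·BA
    A ↦ C
    B ↦ DD
    C ↦ BA
    D ↦ BC

A->C, B->DD, C->BA, D->BC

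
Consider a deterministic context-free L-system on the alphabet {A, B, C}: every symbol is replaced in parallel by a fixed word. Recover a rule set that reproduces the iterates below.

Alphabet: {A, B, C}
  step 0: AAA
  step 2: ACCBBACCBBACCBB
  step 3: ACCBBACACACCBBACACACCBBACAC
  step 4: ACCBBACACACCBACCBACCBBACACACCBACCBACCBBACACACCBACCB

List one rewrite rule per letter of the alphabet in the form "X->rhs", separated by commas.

  step 3 ⇒ step 4: ACCBBACACACCBBACACACCBBACAC ⇒ ACC·B·B·AC·AC·ACC·B·ACC·B·ACC·B·B·AC·AC·ACC·B·ACC·B·ACC·B·B·AC·AC·ACC·B·ACC·B
    A ↦ ACC
    B ↦ AC
    C ↦ B

A->ACC, B->AC, C->B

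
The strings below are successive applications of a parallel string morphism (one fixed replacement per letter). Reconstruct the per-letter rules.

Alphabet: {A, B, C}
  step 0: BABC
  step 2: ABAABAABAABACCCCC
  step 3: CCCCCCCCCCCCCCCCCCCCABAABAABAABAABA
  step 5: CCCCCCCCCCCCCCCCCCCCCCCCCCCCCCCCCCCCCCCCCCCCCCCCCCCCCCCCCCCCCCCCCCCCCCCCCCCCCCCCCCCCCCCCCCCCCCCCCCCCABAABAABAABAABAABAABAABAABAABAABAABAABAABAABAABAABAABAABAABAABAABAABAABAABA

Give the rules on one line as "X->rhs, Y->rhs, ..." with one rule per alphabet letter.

A->CC, B->C, C->ABA

  step 2 ⇒ step 3: ABAABAABAABACCCCC ⇒ CC·C·CC·CC·C·CC·CC·C·CC·CC·C·CC·ABA·ABA·ABA·ABA·ABA
    A ↦ CC
    B ↦ C
    C ↦ ABA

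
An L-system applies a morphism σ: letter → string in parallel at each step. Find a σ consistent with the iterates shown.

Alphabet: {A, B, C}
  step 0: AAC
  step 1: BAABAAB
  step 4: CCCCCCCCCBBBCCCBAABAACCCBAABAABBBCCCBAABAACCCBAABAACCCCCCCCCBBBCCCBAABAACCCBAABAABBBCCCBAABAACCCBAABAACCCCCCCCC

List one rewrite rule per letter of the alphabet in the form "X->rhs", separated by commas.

  step 0 ⇒ step 1: AAC ⇒ BAA·BAA·B
    A ↦ BAA
    C ↦ B
    B ↦ CCC  (constrained at step 1)

A->BAA, B->CCC, C->B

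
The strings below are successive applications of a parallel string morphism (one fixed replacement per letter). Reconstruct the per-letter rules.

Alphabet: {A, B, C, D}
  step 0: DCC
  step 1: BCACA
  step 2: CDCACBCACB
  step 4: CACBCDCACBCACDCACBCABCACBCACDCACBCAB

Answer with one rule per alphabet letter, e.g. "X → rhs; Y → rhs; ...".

  step 1 ⇒ step 2: BCACA ⇒ CD·CA·CB·CA·CB
    A ↦ CB
    B ↦ CD
    C ↦ CA
  step 0 ⇒ step 1: DCC ⇒ B·CA·CA
    D ↦ B

A->CB, B->CD, C->CA, D->B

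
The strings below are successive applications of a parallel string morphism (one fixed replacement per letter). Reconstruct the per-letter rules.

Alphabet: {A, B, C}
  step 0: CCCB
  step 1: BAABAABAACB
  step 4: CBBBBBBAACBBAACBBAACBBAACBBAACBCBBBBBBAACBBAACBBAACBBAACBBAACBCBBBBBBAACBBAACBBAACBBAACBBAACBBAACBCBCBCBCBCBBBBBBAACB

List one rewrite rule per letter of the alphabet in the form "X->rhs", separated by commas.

A->BB, B->CB, C->BAA

  step 0 ⇒ step 1: CCCB ⇒ BAA·BAA·BAA·CB
    B ↦ CB
    C ↦ BAA
    A ↦ BB  (constrained at step 1)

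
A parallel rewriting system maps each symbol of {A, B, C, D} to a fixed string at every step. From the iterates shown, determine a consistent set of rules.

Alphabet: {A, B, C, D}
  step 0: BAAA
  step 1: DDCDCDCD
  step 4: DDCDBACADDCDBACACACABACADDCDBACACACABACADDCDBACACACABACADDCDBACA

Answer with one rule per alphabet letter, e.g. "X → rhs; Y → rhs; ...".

A->CD, B->DD, C->BA, D->CA

  step 0 ⇒ step 1: BAAA ⇒ DD·CD·CD·CD
    A ↦ CD
    B ↦ DD
    C ↦ BA  (constrained at step 1)
    D ↦ CA  (constrained at step 1)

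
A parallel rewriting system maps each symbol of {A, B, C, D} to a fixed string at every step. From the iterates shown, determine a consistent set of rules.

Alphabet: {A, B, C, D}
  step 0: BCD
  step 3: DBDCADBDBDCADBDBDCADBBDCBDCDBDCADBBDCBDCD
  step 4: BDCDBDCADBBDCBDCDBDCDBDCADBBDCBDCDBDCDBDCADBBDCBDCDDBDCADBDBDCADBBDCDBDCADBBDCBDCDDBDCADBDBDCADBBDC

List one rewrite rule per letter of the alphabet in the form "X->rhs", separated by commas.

A->BDC, B->D, C->ADB, D->BDC

  step 3 ⇒ step 4: DBDCADBDBDCADBDBDCADBBDCBDCDBDCADBBDCBDCD ⇒ BDC·D·BDC·ADB·BDC·BDC·D·BDC·D·BDC·ADB·BDC·BDC·D·BDC·D·BDC·ADB·BDC·BDC·D·D·BDC·ADB·D·BDC·ADB·BDC·D·BDC·ADB·BDC·BDC·D·D·BDC·ADB·D·BDC·ADB·BDC
    A ↦ BDC
    B ↦ D
    C ↦ ADB
    D ↦ BDC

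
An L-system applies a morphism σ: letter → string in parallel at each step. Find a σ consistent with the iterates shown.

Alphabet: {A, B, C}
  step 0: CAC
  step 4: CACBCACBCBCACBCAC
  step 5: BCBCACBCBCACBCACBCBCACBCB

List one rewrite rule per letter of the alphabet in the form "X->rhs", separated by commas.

A->C, B->CAC, C->B

  step 4 ⇒ step 5: CACBCACBCBCACBCAC ⇒ B·C·B·CAC·B·C·B·CAC·B·CAC·B·C·B·CAC·B·C·B
    A ↦ C
    B ↦ CAC
    C ↦ B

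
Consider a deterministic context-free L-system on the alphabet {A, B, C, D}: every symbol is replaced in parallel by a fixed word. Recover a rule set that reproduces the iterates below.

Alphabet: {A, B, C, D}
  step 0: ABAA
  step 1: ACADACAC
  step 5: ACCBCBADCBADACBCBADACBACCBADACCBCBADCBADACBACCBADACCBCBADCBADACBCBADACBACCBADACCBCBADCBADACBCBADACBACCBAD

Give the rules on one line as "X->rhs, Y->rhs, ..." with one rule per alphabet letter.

A->AC, B->AD, C->CB, D->B

  step 0 ⇒ step 1: ABAA ⇒ AC·AD·AC·AC
    A ↦ AC
    B ↦ AD
    C ↦ CB  (constrained at step 1)
    D ↦ B  (constrained at step 1)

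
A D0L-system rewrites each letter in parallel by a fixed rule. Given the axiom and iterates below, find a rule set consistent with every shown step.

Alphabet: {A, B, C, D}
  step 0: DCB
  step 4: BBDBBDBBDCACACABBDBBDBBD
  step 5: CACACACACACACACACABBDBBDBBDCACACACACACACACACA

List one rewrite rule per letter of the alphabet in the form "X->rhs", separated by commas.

  step 4 ⇒ step 5: BBDBBDBBDCACACABBDBBDBBD ⇒ CA·CA·CA·CA·CA·CA·CA·CA·CA·B·BD·B·BD·B·BD·CA·CA·CA·CA·CA·CA·CA·CA·CA
    A ↦ BD
    B ↦ CA
    C ↦ B
    D ↦ CA

A->BD, B->CA, C->B, D->CA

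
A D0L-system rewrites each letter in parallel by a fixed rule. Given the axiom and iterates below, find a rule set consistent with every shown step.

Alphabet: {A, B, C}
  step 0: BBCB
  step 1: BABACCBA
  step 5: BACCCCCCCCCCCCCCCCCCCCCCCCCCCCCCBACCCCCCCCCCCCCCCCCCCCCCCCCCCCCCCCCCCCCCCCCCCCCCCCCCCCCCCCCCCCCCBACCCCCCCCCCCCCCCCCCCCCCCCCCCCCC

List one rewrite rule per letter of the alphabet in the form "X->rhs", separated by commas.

  step 0 ⇒ step 1: BBCB ⇒ BA·BA·CC·BA
    B ↦ BA
    C ↦ CC
    A ↦ CC  (constrained at step 1)

A->CC, B->BA, C->CC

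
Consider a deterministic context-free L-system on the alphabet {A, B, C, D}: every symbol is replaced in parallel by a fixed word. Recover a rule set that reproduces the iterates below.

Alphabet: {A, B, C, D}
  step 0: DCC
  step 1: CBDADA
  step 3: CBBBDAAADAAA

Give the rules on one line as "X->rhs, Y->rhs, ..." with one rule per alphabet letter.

  step 0 ⇒ step 1: DCC ⇒ CB·DA·DA
    C ↦ DA
    D ↦ CB
    A ↦ B  (constrained at step 1)
    B ↦ A  (constrained at step 1)

A->B, B->A, C->DA, D->CB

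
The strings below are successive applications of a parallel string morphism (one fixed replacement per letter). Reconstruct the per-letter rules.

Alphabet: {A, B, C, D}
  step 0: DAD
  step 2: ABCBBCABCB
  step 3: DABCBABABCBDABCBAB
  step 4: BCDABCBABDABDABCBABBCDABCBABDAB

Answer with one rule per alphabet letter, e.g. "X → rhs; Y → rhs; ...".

  step 3 ⇒ step 4: DABCBABABCBDABCBAB ⇒ BC·D·AB·CB·AB·D·AB·D·AB·CB·AB·BC·D·AB·CB·AB·D·AB
    A ↦ D
    B ↦ AB
    C ↦ CB
    D ↦ BC

A->D, B->AB, C->CB, D->BC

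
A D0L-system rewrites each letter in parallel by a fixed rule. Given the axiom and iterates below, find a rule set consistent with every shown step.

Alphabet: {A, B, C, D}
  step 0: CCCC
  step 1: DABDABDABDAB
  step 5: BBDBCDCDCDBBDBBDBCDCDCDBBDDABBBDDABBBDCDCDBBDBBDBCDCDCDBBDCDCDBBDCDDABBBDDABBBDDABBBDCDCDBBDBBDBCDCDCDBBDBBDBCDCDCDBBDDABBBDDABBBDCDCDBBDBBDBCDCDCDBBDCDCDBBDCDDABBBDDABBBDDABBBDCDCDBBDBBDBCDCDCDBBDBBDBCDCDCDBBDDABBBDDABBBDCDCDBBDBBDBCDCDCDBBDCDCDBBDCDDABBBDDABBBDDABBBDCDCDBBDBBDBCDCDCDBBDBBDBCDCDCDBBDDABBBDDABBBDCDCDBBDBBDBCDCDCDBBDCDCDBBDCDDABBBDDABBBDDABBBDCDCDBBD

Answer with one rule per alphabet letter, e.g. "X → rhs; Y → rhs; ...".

A->B, B->CD, C->DAB, D->BBD

  step 0 ⇒ step 1: CCCC ⇒ DAB·DAB·DAB·DAB
    C ↦ DAB
    A ↦ B  (constrained at step 1)
    B ↦ CD  (constrained at step 1)
    D ↦ BBD  (constrained at step 1)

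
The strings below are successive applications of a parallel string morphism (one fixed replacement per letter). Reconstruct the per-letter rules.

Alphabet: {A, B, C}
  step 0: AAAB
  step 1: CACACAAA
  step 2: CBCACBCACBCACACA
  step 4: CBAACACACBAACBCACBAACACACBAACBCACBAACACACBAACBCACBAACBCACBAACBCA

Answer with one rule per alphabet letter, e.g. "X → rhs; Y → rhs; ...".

  step 1 ⇒ step 2: CACACAAA ⇒ CB·CA·CB·CA·CB·CA·CA·CA
    A ↦ CA
    C ↦ CB
  step 0 ⇒ step 1: AAAB ⇒ CA·CA·CA·AA
    B ↦ AA

A->CA, B->AA, C->CB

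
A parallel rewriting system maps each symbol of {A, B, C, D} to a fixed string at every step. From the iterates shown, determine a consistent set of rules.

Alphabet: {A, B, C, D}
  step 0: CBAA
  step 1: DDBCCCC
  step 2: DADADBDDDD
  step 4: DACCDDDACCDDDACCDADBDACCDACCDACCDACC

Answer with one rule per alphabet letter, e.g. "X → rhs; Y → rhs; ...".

  step 1 ⇒ step 2: DDBCCCC ⇒ DA·DA·DB·D·D·D·D
    B ↦ DB
    C ↦ D
    D ↦ DA
  step 0 ⇒ step 1: CBAA ⇒ D·DB·CC·CC
    A ↦ CC

A->CC, B->DB, C->D, D->DA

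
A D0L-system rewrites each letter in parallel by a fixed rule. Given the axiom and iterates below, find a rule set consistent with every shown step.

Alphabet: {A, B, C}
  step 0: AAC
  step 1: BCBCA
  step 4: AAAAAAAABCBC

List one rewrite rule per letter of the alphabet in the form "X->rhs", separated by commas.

A->BC, B->A, C->A

  step 0 ⇒ step 1: AAC ⇒ BC·BC·A
    A ↦ BC
    C ↦ A
    B ↦ A  (constrained at step 1)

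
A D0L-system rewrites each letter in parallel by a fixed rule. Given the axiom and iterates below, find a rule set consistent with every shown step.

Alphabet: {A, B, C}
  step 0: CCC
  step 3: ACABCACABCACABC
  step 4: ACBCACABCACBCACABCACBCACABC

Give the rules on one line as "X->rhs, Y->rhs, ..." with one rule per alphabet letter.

A->AC, B->A, C->BC

  step 3 ⇒ step 4: ACABCACABCACABC ⇒ AC·BC·AC·A·BC·AC·BC·AC·A·BC·AC·BC·AC·A·BC
    A ↦ AC
    B ↦ A
    C ↦ BC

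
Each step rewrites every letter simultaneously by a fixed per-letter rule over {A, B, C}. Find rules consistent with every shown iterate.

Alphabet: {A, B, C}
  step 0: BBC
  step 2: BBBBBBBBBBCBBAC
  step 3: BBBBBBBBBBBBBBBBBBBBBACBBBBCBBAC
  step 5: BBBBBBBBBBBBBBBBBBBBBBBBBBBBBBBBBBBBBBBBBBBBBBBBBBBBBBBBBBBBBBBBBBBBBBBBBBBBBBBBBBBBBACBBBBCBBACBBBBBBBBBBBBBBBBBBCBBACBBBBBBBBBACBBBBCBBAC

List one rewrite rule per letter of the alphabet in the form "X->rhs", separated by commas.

  step 2 ⇒ step 3: BBBBBBBBBBCBBAC ⇒ BB·BB·BB·BB·BB·BB·BB·BB·BB·BB·BAC·BB·BB·CB·BAC
    A ↦ CB
    B ↦ BB
    C ↦ BAC

A->CB, B->BB, C->BAC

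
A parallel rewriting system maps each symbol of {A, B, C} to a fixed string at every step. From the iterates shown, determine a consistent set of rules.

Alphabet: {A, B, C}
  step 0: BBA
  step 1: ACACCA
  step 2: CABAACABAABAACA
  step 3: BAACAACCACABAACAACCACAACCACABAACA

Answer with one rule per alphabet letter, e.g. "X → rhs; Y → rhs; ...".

  step 2 ⇒ step 3: CABAACABAABAACA ⇒ BAA·CA·AC·CA·CA·BAA·CA·AC·CA·CA·AC·CA·CA·BAA·CA
    A ↦ CA
    B ↦ AC
    C ↦ BAA

A->CA, B->AC, C->BAA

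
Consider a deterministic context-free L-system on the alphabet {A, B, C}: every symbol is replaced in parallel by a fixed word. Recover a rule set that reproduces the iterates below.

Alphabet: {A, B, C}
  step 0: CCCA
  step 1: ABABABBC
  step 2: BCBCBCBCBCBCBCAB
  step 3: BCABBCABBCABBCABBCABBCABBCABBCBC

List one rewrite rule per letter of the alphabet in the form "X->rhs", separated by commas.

A->BC, B->BC, C->AB

  step 2 ⇒ step 3: BCBCBCBCBCBCBCAB ⇒ BC·AB·BC·AB·BC·AB·BC·AB·BC·AB·BC·AB·BC·AB·BC·BC
    A ↦ BC
    B ↦ BC
    C ↦ AB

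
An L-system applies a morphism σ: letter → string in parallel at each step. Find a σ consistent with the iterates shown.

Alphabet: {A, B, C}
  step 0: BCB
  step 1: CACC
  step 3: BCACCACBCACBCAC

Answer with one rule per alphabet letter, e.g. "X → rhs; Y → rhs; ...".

A->BC, B->C, C->AC

  step 0 ⇒ step 1: BCB ⇒ C·AC·C
    B ↦ C
    C ↦ AC
    A ↦ BC  (constrained at step 1)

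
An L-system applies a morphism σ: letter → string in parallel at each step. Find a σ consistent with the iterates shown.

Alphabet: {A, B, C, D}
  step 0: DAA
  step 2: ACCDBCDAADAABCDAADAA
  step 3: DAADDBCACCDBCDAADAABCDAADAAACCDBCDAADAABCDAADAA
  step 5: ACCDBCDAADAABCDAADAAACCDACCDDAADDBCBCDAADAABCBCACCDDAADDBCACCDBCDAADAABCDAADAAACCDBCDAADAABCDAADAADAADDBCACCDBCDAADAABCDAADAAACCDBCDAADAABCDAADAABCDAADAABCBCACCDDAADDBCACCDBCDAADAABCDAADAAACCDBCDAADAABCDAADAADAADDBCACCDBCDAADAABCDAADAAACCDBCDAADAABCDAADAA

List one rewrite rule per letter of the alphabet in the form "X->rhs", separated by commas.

A->DAA, B->ACC, C->D, D->BC

  step 2 ⇒ step 3: ACCDBCDAADAABCDAADAA ⇒ DAA·D·D·BC·ACC·D·BC·DAA·DAA·BC·DAA·DAA·ACC·D·BC·DAA·DAA·BC·DAA·DAA
    A ↦ DAA
    B ↦ ACC
    C ↦ D
    D ↦ BC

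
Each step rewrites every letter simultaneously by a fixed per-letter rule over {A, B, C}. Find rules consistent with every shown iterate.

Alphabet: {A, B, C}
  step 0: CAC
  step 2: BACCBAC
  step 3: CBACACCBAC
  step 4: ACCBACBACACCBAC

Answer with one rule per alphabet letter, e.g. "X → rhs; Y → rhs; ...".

A->B, B->C, C->AC

  step 3 ⇒ step 4: CBACACCBAC ⇒ AC·C·B·AC·B·AC·AC·C·B·AC
    A ↦ B
    B ↦ C
    C ↦ AC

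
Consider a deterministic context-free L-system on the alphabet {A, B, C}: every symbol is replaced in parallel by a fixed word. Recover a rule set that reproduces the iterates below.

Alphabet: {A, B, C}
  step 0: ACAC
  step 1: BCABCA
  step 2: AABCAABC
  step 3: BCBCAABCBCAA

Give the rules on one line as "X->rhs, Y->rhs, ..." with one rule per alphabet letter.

A->BC, B->A, C->A

  step 2 ⇒ step 3: AABCAABC ⇒ BC·BC·A·A·BC·BC·A·A
    A ↦ BC
    B ↦ A
    C ↦ A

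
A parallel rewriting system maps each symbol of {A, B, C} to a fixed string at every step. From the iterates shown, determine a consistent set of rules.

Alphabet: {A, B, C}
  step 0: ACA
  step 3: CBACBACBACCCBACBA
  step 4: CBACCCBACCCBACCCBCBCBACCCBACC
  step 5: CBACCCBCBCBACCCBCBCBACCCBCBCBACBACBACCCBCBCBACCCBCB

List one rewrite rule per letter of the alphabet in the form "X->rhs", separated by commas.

A->CC, B->A, C->CB

  step 4 ⇒ step 5: CBACCCBACCCBACCCBCBCBACCCBACC ⇒ CB·A·CC·CB·CB·CB·A·CC·CB·CB·CB·A·CC·CB·CB·CB·A·CB·A·CB·A·CC·CB·CB·CB·A·CC·CB·CB
    A ↦ CC
    B ↦ A
    C ↦ CB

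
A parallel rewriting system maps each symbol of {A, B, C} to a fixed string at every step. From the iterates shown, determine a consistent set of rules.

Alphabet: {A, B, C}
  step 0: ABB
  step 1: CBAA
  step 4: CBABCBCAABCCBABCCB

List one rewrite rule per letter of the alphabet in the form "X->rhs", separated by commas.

  step 0 ⇒ step 1: ABB ⇒ CB·A·A
    A ↦ CB
    B ↦ A
    C ↦ BC  (constrained at step 1)

A->CB, B->A, C->BC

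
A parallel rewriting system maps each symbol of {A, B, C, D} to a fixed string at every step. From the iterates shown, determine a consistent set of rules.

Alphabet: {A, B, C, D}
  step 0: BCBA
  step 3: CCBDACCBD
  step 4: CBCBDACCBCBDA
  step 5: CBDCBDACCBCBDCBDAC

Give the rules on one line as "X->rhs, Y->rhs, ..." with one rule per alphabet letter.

  step 4 ⇒ step 5: CBCBDACCBCBDA ⇒ CB·D·CB·D·A·C·CB·CB·D·CB·D·A·C
    A ↦ C
    B ↦ D
    C ↦ CB
    D ↦ A

A->C, B->D, C->CB, D->A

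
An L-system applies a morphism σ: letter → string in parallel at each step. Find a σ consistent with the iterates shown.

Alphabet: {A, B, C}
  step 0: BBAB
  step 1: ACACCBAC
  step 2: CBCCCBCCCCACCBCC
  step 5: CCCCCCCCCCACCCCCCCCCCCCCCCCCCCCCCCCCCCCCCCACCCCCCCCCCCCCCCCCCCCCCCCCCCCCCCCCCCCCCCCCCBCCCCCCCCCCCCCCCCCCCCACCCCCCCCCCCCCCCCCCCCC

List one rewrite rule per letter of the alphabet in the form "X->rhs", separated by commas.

  step 1 ⇒ step 2: ACACCBAC ⇒ CB·CC·CB·CC·CC·AC·CB·CC
    A ↦ CB
    B ↦ AC
    C ↦ CC

A->CB, B->AC, C->CC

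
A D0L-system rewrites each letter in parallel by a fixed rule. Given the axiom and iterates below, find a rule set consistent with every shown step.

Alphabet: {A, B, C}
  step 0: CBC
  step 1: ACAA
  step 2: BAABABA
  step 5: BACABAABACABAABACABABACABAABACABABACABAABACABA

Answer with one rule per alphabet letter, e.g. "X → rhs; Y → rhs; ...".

  step 1 ⇒ step 2: ACAA ⇒ BA·A·BA·BA
    A ↦ BA
    C ↦ A
  step 0 ⇒ step 1: CBC ⇒ A·CA·A
    B ↦ CA

A->BA, B->CA, C->A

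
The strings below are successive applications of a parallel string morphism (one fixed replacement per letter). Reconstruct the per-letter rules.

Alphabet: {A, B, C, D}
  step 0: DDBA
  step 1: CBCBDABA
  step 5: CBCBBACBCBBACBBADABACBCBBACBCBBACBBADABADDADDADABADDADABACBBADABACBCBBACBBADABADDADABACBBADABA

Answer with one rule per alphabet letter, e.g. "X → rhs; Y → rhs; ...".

  step 0 ⇒ step 1: DDBA ⇒ CB·CB·DA·BA
    A ↦ BA
    B ↦ DA
    D ↦ CB
    C ↦ D  (constrained at step 1)

A->BA, B->DA, C->D, D->CB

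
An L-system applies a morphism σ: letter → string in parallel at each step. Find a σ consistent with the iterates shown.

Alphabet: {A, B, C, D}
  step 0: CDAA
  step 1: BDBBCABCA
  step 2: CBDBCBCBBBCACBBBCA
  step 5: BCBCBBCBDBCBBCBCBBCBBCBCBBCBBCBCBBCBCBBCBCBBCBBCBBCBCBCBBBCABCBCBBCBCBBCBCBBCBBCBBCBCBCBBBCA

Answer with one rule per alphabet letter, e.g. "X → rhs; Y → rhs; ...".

A->BCA, B->CB, C->B, D->DB

  step 1 ⇒ step 2: BDBBCABCA ⇒ CB·DB·CB·CB·B·BCA·CB·B·BCA
    A ↦ BCA
    B ↦ CB
    C ↦ B
    D ↦ DB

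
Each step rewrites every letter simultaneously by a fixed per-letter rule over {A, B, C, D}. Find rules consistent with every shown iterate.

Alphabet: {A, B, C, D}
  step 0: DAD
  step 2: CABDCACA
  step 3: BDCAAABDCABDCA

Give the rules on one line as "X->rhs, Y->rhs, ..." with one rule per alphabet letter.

A->CA, B->A, C->BD, D->A

  step 2 ⇒ step 3: CABDCACA ⇒ BD·CA·A·A·BD·CA·BD·CA
    A ↦ CA
    B ↦ A
    C ↦ BD
    D ↦ A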